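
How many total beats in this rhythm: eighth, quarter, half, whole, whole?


Let's work it out.
Beat values:
  eighth = 0.5 beats
  quarter = 1 beat
  half = 2 beats
  whole = 4 beats
  whole = 4 beats
Sum = 0.5 + 1 + 2 + 4 + 4
= 11.5 beats


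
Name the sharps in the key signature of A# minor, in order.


Reasoning:
Sharp minor keys follow the circle of fifths: A(0), E(1), B(2), F#(3), C#(4), G#(5), D#(6), A#(7)
A# minor has 7 sharps
Order of sharps: F# C# G# D# A# E# B# → first 7: F#, C#, G#, D#, A#, E#, B#
= F#, C#, G#, D#, A#, E#, B#


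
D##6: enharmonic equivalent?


Enharmonic notes sound the same pitch but are spelled with different letter names
D## and E name the same pitch class
= E6


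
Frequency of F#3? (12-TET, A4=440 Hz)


Step by step:
f = 440 × 2^(n/12) where n = semitones from A4
F#3: -15 semitones from A4
f = 440 × 2^(-15/12)
f = 185.00 Hz


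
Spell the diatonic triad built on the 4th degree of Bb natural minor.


Solution.
Bb natural minor scale: Bb C Db Eb F Gb Ab
Diatonic triad on degree 4 stacks scale notes 4, 6, 1: Eb Gb Bb
Eb→Gb = 3 semitones; Eb→Bb = 7 semitones → minor triad
= Eb Gb Bb (minor)


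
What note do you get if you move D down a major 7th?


Let's work it out.
major 7th: 7 letter names, 11 semitones
Letter: D - 6 → E
Pitch: D - 11 semitones, spelled as an E → Eb
= Eb


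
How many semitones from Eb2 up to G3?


Solution.
Absolute semitone position = octave×12 + chromatic position
Eb2: 2×12 + 3 = 27
G3: 3×12 + 7 = 43
Difference = 43 - 27 = 16
= 16 semitones


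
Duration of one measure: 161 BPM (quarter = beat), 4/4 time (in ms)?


Reasoning:
Quarter-note beat duration = 60000 / 161 ms
Beats per measure (4/4) = 4
One measure = 4 × 60000 / 161 = 240000 / 161 ms
= 1490.7 ms


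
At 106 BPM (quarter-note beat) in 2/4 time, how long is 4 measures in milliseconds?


Working:
Quarter-note beat duration = 60000 / 106 ms
Beats per measure (2/4) = 2
One measure = 2 × 60000 / 106 = 120000 / 106 ms
4 measures = 4 × 120000 / 106 = 480000 / 106
= 4528.3 ms


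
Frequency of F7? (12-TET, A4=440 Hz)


Working:
f = 440 × 2^(n/12) where n = semitones from A4
F7: 32 semitones from A4
f = 440 × 2^(32/12)
f = 2793.83 Hz


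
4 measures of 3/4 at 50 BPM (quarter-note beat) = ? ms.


Quarter-note beat duration = 60000 / 50 ms
Beats per measure (3/4) = 3
One measure = 3 × 60000 / 50 = 180000 / 50 ms
4 measures = 4 × 180000 / 50 = 720000 / 50
= 14400.0 ms


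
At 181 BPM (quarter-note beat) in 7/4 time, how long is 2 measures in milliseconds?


Solution.
Quarter-note beat duration = 60000 / 181 ms
Beats per measure (7/4) = 7
One measure = 7 × 60000 / 181 = 420000 / 181 ms
2 measures = 2 × 420000 / 181 = 840000 / 181
= 4640.9 ms


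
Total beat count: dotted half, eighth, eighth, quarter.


Step by step:
Beat values:
  dotted half = 3 beats
  eighth = 0.5 beats
  eighth = 0.5 beats
  quarter = 1 beat
Sum = 3 + 0.5 + 0.5 + 1
= 5 beats


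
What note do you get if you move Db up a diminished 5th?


diminished 5th: 5 letter names, 6 semitones
Letter: D + 4 → A
Pitch: Db + 6 semitones, spelled as an A → Abb
= Abb


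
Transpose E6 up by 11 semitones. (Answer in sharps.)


Working:
E6: chromatic position 4 in octave 6 → absolute = 6×12 + 4 = 76
Transpose up 11: 76 + 11 = 87
87 = 7×12 + 3 → D# in octave 7
Result = D#7


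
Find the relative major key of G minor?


The relative major shares the key signature and is a minor 3rd above the minor tonic
A minor 3rd above G is Bb
→ relative major of G minor is Bb major
= Bb major


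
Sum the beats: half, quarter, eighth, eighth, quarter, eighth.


Reasoning:
Beat values:
  half = 2 beats
  quarter = 1 beat
  eighth = 0.5 beats
  eighth = 0.5 beats
  quarter = 1 beat
  eighth = 0.5 beats
Sum = 2 + 1 + 0.5 + 0.5 + 1 + 0.5
= 5.5 beats


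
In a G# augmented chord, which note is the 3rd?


Let's work it out.
Augmented triad = root + major 3rd (4 semitones) + augmented 5th (8 semitones)
A triad on G# stacks thirds, so the chord tones use letter names G-B-D
Root: G#
Major 3rd above G#: B#
Augmented 5th above G#: D##
The 3rd = B#


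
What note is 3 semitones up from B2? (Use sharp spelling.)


Working:
B2: chromatic position 11 in octave 2 → absolute = 2×12 + 11 = 35
Transpose up 3: 35 + 3 = 38
38 = 3×12 + 2 → D in octave 3
Result = D3


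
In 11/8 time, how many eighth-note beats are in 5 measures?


Solution.
Time signature 11/8: the bottom number 8 means the eighth note gets one count
The top number 11 means 11 eighth-note beats per measure
Total = 11 × 5 measures
= 55 eighth-note beats


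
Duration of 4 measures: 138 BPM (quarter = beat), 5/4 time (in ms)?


Quarter-note beat duration = 60000 / 138 ms
Beats per measure (5/4) = 5
One measure = 5 × 60000 / 138 = 300000 / 138 ms
4 measures = 4 × 300000 / 138 = 1200000 / 138
= 8695.7 ms


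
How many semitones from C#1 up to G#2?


Reasoning:
Absolute semitone position = octave×12 + chromatic position
C#1: 1×12 + 1 = 13
G#2: 2×12 + 8 = 32
Difference = 32 - 13 = 19
= 19 semitones


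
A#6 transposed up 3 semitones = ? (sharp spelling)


Reasoning:
A#6: chromatic position 10 in octave 6 → absolute = 6×12 + 10 = 82
Transpose up 3: 82 + 3 = 85
85 = 7×12 + 1 → C# in octave 7
Result = C#7


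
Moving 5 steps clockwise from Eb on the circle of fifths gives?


Solution.
Each clockwise step on the circle of fifths moves up a perfect 5th
From Eb: Eb → Bb → F → C → G → D
= D


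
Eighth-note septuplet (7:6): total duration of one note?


Septuplet: 7 notes occupy the space of 6 eighth notes
Space = 6 × 1/2 = 3 beats
Each septuplet note = 3 / 7 = 3/7 beats
= 3/7 beats


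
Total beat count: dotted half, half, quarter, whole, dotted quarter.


Working:
Beat values:
  dotted half = 3 beats
  half = 2 beats
  quarter = 1 beat
  whole = 4 beats
  dotted quarter = 1.5 beats
Sum = 3 + 2 + 1 + 4 + 1.5
= 11.5 beats


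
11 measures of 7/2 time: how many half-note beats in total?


Time signature 7/2: the bottom number 2 means the half note gets one count
The top number 7 means 7 half-note beats per measure
Total = 7 × 11 measures
= 77 half-note beats


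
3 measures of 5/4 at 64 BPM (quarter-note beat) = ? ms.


Quarter-note beat duration = 60000 / 64 ms
Beats per measure (5/4) = 5
One measure = 5 × 60000 / 64 = 300000 / 64 ms
3 measures = 3 × 300000 / 64 = 900000 / 64
= 14062.5 ms


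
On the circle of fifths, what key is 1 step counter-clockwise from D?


Each counter-clockwise step moves down a perfect 5th (= up a perfect 4th)
From D: D → G
= G


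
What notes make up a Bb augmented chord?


Reasoning:
Augmented triad = root + major 3rd (4 semitones) + augmented 5th (8 semitones)
A triad on Bb stacks thirds, so the chord tones use letter names B-D-F
Root: Bb
Major 3rd above Bb: D
Augmented 5th above Bb: F#
Chord = Bb D F#


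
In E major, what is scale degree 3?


Solution.
Major scale pattern: W-W-H-W-W-W-H (2-2-1-2-2-2-1 semitones)
Starting from E:
  E + 2 semitones → F#
  F# + 2 semitones → G#
  G# + 1 semitone → A
  A + 2 semitones → B
  B + 2 semitones → C#
  C# + 2 semitones → D#
  D# + 1 semitone → E
Scale: E F# G# A B C# D#
Degree 3 = G#


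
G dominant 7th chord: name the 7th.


Dominant 7th chord = root + major 3rd + perfect 5th + minor 7th
Seventh chords stack in thirds, so the letter names are G-B-D-F
Root: G
Major 3rd above G: B
Perfect 5th above G: D
Minor 7th above G: F
The 7th = F


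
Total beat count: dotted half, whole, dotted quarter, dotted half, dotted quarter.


Step by step:
Beat values:
  dotted half = 3 beats
  whole = 4 beats
  dotted quarter = 1.5 beats
  dotted half = 3 beats
  dotted quarter = 1.5 beats
Sum = 3 + 4 + 1.5 + 3 + 1.5
= 13 beats


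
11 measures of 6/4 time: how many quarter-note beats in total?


Reasoning:
Time signature 6/4: the bottom number 4 means the quarter note gets one count
The top number 6 means 6 quarter-note beats per measure
Total = 6 × 11 measures
= 66 quarter-note beats


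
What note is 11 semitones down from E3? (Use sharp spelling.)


Working:
E3: chromatic position 4 in octave 3 → absolute = 3×12 + 4 = 40
Transpose down 11: 40 - 11 = 29
29 = 2×12 + 5 → F in octave 2
Result = F2


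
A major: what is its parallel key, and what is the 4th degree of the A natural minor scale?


Parallel keys share the same tonic but differ in mode
A major → parallel is A minor
A natural minor scale: A B C D E F G
= A minor; 4th degree = D


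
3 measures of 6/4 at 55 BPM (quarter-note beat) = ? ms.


Reasoning:
Quarter-note beat duration = 60000 / 55 ms
Beats per measure (6/4) = 6
One measure = 6 × 60000 / 55 = 360000 / 55 ms
3 measures = 3 × 360000 / 55 = 1080000 / 55
= 19636.4 ms


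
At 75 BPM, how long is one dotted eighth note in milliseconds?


Solution.
One quarter-note beat = 60000 / BPM = 60000 / 75 ms
Dotted eighth note = 3/4 × quarter note
Duration = 3/4 × 60000 / 75 = 45000 / 75
= 600.0 ms


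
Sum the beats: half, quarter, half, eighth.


Reasoning:
Beat values:
  half = 2 beats
  quarter = 1 beat
  half = 2 beats
  eighth = 0.5 beats
Sum = 2 + 1 + 2 + 0.5
= 5.5 beats


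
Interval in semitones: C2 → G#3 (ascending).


Working:
Absolute semitone position = octave×12 + chromatic position
C2: 2×12 + 0 = 24
G#3: 3×12 + 8 = 44
Difference = 44 - 24 = 20
= 20 semitones


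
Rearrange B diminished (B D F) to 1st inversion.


Working:
Root position: B D F
1st inversion: move root up an octave
Bass note: D
Notes (bottom to top) = D F B


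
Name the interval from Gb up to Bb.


Step by step:
Letter names: G → B spans 3 letter names → a 3rd
Semitones: Gb → Bb = 4 half-steps
A 3rd of 4 semitones is a major 3rd
= major 3rd


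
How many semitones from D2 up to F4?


Absolute semitone position = octave×12 + chromatic position
D2: 2×12 + 2 = 26
F4: 4×12 + 5 = 53
Difference = 53 - 26 = 27
= 27 semitones


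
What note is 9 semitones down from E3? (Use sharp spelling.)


Working:
E3: chromatic position 4 in octave 3 → absolute = 3×12 + 4 = 40
Transpose down 9: 40 - 9 = 31
31 = 2×12 + 7 → G in octave 2
Result = G2


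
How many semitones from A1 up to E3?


Step by step:
Absolute semitone position = octave×12 + chromatic position
A1: 1×12 + 9 = 21
E3: 3×12 + 4 = 40
Difference = 40 - 21 = 19
= 19 semitones


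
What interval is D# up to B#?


Letter names: D → B spans 6 letter names → a 6th
Semitones: D# → B# = 9 half-steps
A 6th of 9 semitones is a major 6th
= major 6th


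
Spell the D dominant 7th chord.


Step by step:
Dominant 7th chord = root + major 3rd + perfect 5th + minor 7th
Seventh chords stack in thirds, so the letter names are D-F-A-C
Root: D
Major 3rd above D: F#
Perfect 5th above D: A
Minor 7th above D: C
Chord = D F# A C


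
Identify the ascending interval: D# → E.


Letter names: D → E spans 2 letter names → a 2nd
Semitones: D# → E = 1 half-step
A 2nd of 1 semitone is a minor 2nd
= minor 2nd


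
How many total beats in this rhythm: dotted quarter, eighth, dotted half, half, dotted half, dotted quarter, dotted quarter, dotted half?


Let's work it out.
Beat values:
  dotted quarter = 1.5 beats
  eighth = 0.5 beats
  dotted half = 3 beats
  half = 2 beats
  dotted half = 3 beats
  dotted quarter = 1.5 beats
  dotted quarter = 1.5 beats
  dotted half = 3 beats
Sum = 1.5 + 0.5 + 3 + 2 + 3 + 1.5 + 1.5 + 3
= 16 beats


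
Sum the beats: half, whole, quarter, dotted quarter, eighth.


Solution.
Beat values:
  half = 2 beats
  whole = 4 beats
  quarter = 1 beat
  dotted quarter = 1.5 beats
  eighth = 0.5 beats
Sum = 2 + 4 + 1 + 1.5 + 0.5
= 9 beats


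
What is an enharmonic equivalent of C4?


Working:
Enharmonic notes sound the same pitch but are spelled with different letter names
C and B# name the same pitch class
Octave numbers change at C, so C4 = B#3
= B#3


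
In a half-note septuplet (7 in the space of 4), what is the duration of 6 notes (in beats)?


Step by step:
Septuplet: 7 notes occupy the space of 4 half notes
Space = 4 × 2 = 8 beats
Each septuplet note = 8 / 7 = 8/7 beats
6 notes = 6 × 8/7 = 48/7
= 48/7 beats


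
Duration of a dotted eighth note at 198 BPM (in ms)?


Solution.
One quarter-note beat = 60000 / BPM = 60000 / 198 ms
Dotted eighth note = 3/4 × quarter note
Duration = 3/4 × 60000 / 198 = 45000 / 198
= 227.3 ms


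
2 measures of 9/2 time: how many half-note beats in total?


Step by step:
Time signature 9/2: the bottom number 2 means the half note gets one count
The top number 9 means 9 half-note beats per measure
Total = 9 × 2 measures
= 18 half-note beats


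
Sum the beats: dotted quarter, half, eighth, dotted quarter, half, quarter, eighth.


Beat values:
  dotted quarter = 1.5 beats
  half = 2 beats
  eighth = 0.5 beats
  dotted quarter = 1.5 beats
  half = 2 beats
  quarter = 1 beat
  eighth = 0.5 beats
Sum = 1.5 + 2 + 0.5 + 1.5 + 2 + 1 + 0.5
= 9 beats


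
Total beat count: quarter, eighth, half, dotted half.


Solution.
Beat values:
  quarter = 1 beat
  eighth = 0.5 beats
  half = 2 beats
  dotted half = 3 beats
Sum = 1 + 0.5 + 2 + 3
= 6.5 beats


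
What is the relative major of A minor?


Let's work it out.
The relative major shares the key signature and is a minor 3rd above the minor tonic
A minor 3rd above A is C
→ relative major of A minor is C major
= C major


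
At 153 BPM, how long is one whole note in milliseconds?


Working:
One quarter-note beat = 60000 / BPM = 60000 / 153 ms
Whole note = 4 × quarter note
Duration = 4 × 60000 / 153 = 240000 / 153
= 1568.6 ms


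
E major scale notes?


Step by step:
Major scale pattern: W-W-H-W-W-W-H (2-2-1-2-2-2-1 semitones)
Starting from E:
  E + 2 semitones → F#
  F# + 2 semitones → G#
  G# + 1 semitone → A
  A + 2 semitones → B
  B + 2 semitones → C#
  C# + 2 semitones → D#
  D# + 1 semitone → E
Scale = E F# G# A B C# D#


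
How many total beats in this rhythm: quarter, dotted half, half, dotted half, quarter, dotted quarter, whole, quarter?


Beat values:
  quarter = 1 beat
  dotted half = 3 beats
  half = 2 beats
  dotted half = 3 beats
  quarter = 1 beat
  dotted quarter = 1.5 beats
  whole = 4 beats
  quarter = 1 beat
Sum = 1 + 3 + 2 + 3 + 1 + 1.5 + 4 + 1
= 16.5 beats


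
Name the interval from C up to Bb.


Step by step:
Letter names: C → B spans 7 letter names → a 7th
Semitones: C → Bb = 10 half-steps
A 7th of 10 semitones is a minor 7th
= minor 7th


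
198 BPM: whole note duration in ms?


One quarter-note beat = 60000 / BPM = 60000 / 198 ms
Whole note = 4 × quarter note
Duration = 4 × 60000 / 198 = 240000 / 198
= 1212.1 ms


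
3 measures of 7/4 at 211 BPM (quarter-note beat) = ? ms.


Let's work it out.
Quarter-note beat duration = 60000 / 211 ms
Beats per measure (7/4) = 7
One measure = 7 × 60000 / 211 = 420000 / 211 ms
3 measures = 3 × 420000 / 211 = 1260000 / 211
= 5971.6 ms


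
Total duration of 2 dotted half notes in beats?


Step by step:
Base half note = 2 beats
Dot 1 adds half the previous value: +1
One dotted half = 2 + 1 = 3
2 of them = 2 × 3 = 6
= 6 beats


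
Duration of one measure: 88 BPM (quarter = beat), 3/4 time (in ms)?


Let's work it out.
Quarter-note beat duration = 60000 / 88 ms
Beats per measure (3/4) = 3
One measure = 3 × 60000 / 88 = 180000 / 88 ms
= 2045.5 ms


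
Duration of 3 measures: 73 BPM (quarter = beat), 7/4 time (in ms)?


Let's work it out.
Quarter-note beat duration = 60000 / 73 ms
Beats per measure (7/4) = 7
One measure = 7 × 60000 / 73 = 420000 / 73 ms
3 measures = 3 × 420000 / 73 = 1260000 / 73
= 17260.3 ms


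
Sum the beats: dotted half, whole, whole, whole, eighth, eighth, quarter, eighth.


Reasoning:
Beat values:
  dotted half = 3 beats
  whole = 4 beats
  whole = 4 beats
  whole = 4 beats
  eighth = 0.5 beats
  eighth = 0.5 beats
  quarter = 1 beat
  eighth = 0.5 beats
Sum = 3 + 4 + 4 + 4 + 0.5 + 0.5 + 1 + 0.5
= 17.5 beats


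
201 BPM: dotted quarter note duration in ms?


Reasoning:
One quarter-note beat = 60000 / BPM = 60000 / 201 ms
Dotted quarter note = 3/2 × quarter note
Duration = 3/2 × 60000 / 201 = 90000 / 201
= 447.8 ms


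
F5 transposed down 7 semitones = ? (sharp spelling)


F5: chromatic position 5 in octave 5 → absolute = 5×12 + 5 = 65
Transpose down 7: 65 - 7 = 58
58 = 4×12 + 10 → A# in octave 4
Result = A#4


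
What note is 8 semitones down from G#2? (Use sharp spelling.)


Working:
G#2: chromatic position 8 in octave 2 → absolute = 2×12 + 8 = 32
Transpose down 8: 32 - 8 = 24
24 = 2×12 + 0 → C in octave 2
Result = C2


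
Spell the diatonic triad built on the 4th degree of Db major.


Db major scale: Db Eb F Gb Ab Bb C
Diatonic triad on degree 4 stacks scale notes 4, 6, 1: Gb Bb Db
Gb→Bb = 4 semitones; Gb→Db = 7 semitones → major triad
= Gb Bb Db (major)


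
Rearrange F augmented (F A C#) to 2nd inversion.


Working:
Root position: F A C#
2nd inversion: move root and 3rd up an octave
Bass note: C#
Notes (bottom to top) = C# F A


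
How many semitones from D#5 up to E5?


Working:
Absolute semitone position = octave×12 + chromatic position
D#5: 5×12 + 3 = 63
E5: 5×12 + 4 = 64
Difference = 64 - 63 = 1
= 1 semitone


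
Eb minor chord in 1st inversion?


Root position: Eb Gb Bb
1st inversion: move root up an octave
Bass note: Gb
Notes (bottom to top) = Gb Bb Eb


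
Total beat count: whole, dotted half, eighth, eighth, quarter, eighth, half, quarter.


Solution.
Beat values:
  whole = 4 beats
  dotted half = 3 beats
  eighth = 0.5 beats
  eighth = 0.5 beats
  quarter = 1 beat
  eighth = 0.5 beats
  half = 2 beats
  quarter = 1 beat
Sum = 4 + 3 + 0.5 + 0.5 + 1 + 0.5 + 2 + 1
= 12.5 beats


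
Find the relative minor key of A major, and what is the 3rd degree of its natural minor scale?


Let's work it out.
The relative minor shares the major's key signature and starts on its 6th degree
6th degree = a major 6th above the tonic; a major 6th above A is F#
→ relative minor of A major is F# minor
F# natural minor scale: F# G# A B C# D E
= F# minor; 3rd degree = A


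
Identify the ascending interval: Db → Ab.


Reasoning:
Letter names: D → A spans 5 letter names → a 5th
Semitones: Db → Ab = 7 half-steps
A 5th of 7 semitones is a perfect 5th
= perfect 5th


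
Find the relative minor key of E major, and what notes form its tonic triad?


Working:
The relative minor shares the major's key signature and starts on its 6th degree
6th degree = a major 6th above the tonic; a major 6th above E is C#
→ relative minor of E major is C# minor
Tonic triad of C# minor = root + minor 3rd + perfect 5th = C# E G#
= C# minor; triad = C# E G#


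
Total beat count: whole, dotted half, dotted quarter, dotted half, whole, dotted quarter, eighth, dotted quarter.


Let's work it out.
Beat values:
  whole = 4 beats
  dotted half = 3 beats
  dotted quarter = 1.5 beats
  dotted half = 3 beats
  whole = 4 beats
  dotted quarter = 1.5 beats
  eighth = 0.5 beats
  dotted quarter = 1.5 beats
Sum = 4 + 3 + 1.5 + 3 + 4 + 1.5 + 0.5 + 1.5
= 19 beats


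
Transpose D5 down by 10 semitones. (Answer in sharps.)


D5: chromatic position 2 in octave 5 → absolute = 5×12 + 2 = 62
Transpose down 10: 62 - 10 = 52
52 = 4×12 + 4 → E in octave 4
Result = E4


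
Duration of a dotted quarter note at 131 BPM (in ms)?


Let's work it out.
One quarter-note beat = 60000 / BPM = 60000 / 131 ms
Dotted quarter note = 3/2 × quarter note
Duration = 3/2 × 60000 / 131 = 90000 / 131
= 687.0 ms


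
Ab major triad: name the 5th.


Let's work it out.
Major triad = root + major 3rd (4 semitones) + perfect 5th (7 semitones)
A triad on Ab stacks thirds, so the chord tones use letter names A-C-E
Root: Ab
Major 3rd above Ab: C
Perfect 5th above Ab: Eb
The 5th = Eb


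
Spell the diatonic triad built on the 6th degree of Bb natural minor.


Working:
Bb natural minor scale: Bb C Db Eb F Gb Ab
Diatonic triad on degree 6 stacks scale notes 6, 1, 3: Gb Bb Db
Gb→Bb = 4 semitones; Gb→Db = 7 semitones → major triad
= Gb Bb Db (major)


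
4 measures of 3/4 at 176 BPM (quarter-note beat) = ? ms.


Working:
Quarter-note beat duration = 60000 / 176 ms
Beats per measure (3/4) = 3
One measure = 3 × 60000 / 176 = 180000 / 176 ms
4 measures = 4 × 180000 / 176 = 720000 / 176
= 4090.9 ms


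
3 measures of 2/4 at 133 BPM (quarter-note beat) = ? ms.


Let's work it out.
Quarter-note beat duration = 60000 / 133 ms
Beats per measure (2/4) = 2
One measure = 2 × 60000 / 133 = 120000 / 133 ms
3 measures = 3 × 120000 / 133 = 360000 / 133
= 2706.8 ms


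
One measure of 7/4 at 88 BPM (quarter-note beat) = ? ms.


Step by step:
Quarter-note beat duration = 60000 / 88 ms
Beats per measure (7/4) = 7
One measure = 7 × 60000 / 88 = 420000 / 88 ms
= 4772.7 ms


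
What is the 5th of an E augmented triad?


Augmented triad = root + major 3rd (4 semitones) + augmented 5th (8 semitones)
A triad on E stacks thirds, so the chord tones use letter names E-G-B
Root: E
Major 3rd above E: G#
Augmented 5th above E: B#
The 5th = B#


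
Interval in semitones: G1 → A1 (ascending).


Solution.
Absolute semitone position = octave×12 + chromatic position
G1: 1×12 + 7 = 19
A1: 1×12 + 9 = 21
Difference = 21 - 19 = 2
= 2 semitones


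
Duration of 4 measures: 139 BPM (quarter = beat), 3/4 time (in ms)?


Let's work it out.
Quarter-note beat duration = 60000 / 139 ms
Beats per measure (3/4) = 3
One measure = 3 × 60000 / 139 = 180000 / 139 ms
4 measures = 4 × 180000 / 139 = 720000 / 139
= 5179.9 ms


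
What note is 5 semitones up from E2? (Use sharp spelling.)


Step by step:
E2: chromatic position 4 in octave 2 → absolute = 2×12 + 4 = 28
Transpose up 5: 28 + 5 = 33
33 = 2×12 + 9 → A in octave 2
Result = A2


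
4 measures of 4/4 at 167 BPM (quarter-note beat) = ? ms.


Reasoning:
Quarter-note beat duration = 60000 / 167 ms
Beats per measure (4/4) = 4
One measure = 4 × 60000 / 167 = 240000 / 167 ms
4 measures = 4 × 240000 / 167 = 960000 / 167
= 5748.5 ms


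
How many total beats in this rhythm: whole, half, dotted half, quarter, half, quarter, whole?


Step by step:
Beat values:
  whole = 4 beats
  half = 2 beats
  dotted half = 3 beats
  quarter = 1 beat
  half = 2 beats
  quarter = 1 beat
  whole = 4 beats
Sum = 4 + 2 + 3 + 1 + 2 + 1 + 4
= 17 beats


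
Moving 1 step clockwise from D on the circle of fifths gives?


Solution.
Each clockwise step on the circle of fifths moves up a perfect 5th
From D: D → A
= A


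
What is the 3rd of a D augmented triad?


Step by step:
Augmented triad = root + major 3rd (4 semitones) + augmented 5th (8 semitones)
A triad on D stacks thirds, so the chord tones use letter names D-F-A
Root: D
Major 3rd above D: F#
Augmented 5th above D: A#
The 3rd = F#


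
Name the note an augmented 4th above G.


A 4th spans 4 letter names, so from G we land on C
An augmented 4th = 6 semitones above G
Spell C at that pitch: C#
= C#


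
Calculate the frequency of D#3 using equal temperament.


f = 440 × 2^(n/12) where n = semitones from A4
D#3: -18 semitones from A4
f = 440 × 2^(-18/12)
f = 155.56 Hz


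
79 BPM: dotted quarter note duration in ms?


One quarter-note beat = 60000 / BPM = 60000 / 79 ms
Dotted quarter note = 3/2 × quarter note
Duration = 3/2 × 60000 / 79 = 90000 / 79
= 1139.2 ms


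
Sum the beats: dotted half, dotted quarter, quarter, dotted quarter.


Beat values:
  dotted half = 3 beats
  dotted quarter = 1.5 beats
  quarter = 1 beat
  dotted quarter = 1.5 beats
Sum = 3 + 1.5 + 1 + 1.5
= 7 beats


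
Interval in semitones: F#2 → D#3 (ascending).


Absolute semitone position = octave×12 + chromatic position
F#2: 2×12 + 6 = 30
D#3: 3×12 + 3 = 39
Difference = 39 - 30 = 9
= 9 semitones


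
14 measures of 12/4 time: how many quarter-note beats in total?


Reasoning:
Time signature 12/4: the bottom number 4 means the quarter note gets one count
The top number 12 means 12 quarter-note beats per measure
Total = 12 × 14 measures
= 168 quarter-note beats


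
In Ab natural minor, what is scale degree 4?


Working:
Natural minor scale pattern: W-H-W-W-H-W-W (2-1-2-2-1-2-2 semitones)
Starting from Ab:
  Ab + 2 semitones → Bb
  Bb + 1 semitone → Cb
  Cb + 2 semitones → Db
  Db + 2 semitones → Eb
  Eb + 1 semitone → Fb
  Fb + 2 semitones → Gb
  Gb + 2 semitones → Ab
Scale: Ab Bb Cb Db Eb Fb Gb
Degree 4 = Db


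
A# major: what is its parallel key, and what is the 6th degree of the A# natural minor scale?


Let's work it out.
Parallel keys share the same tonic but differ in mode
A# major → parallel is A# minor
A# natural minor scale: A# B# C# D# E# F# G#
= A# minor; 6th degree = F#


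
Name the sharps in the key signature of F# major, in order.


Let's work it out.
Sharp major keys follow the circle of fifths: C(0), G(1), D(2), A(3), E(4), B(5), F#(6), C#(7)
F# major has 6 sharps
Order of sharps: F# C# G# D# A# E# B# → first 6: F#, C#, G#, D#, A#, E#
= F#, C#, G#, D#, A#, E#


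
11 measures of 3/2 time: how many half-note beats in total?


Working:
Time signature 3/2: the bottom number 2 means the half note gets one count
The top number 3 means 3 half-note beats per measure
Total = 3 × 11 measures
= 33 half-note beats


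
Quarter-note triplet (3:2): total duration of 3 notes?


Reasoning:
Triplet: 3 notes occupy the space of 2 quarter notes
Space = 2 × 1 = 2 beats
Each triplet note = 2 / 3 = 2/3 beats
3 notes = 3 × 2/3 = 2
= 2 beats


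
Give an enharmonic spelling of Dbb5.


Let's work it out.
Enharmonic notes sound the same pitch but are spelled with different letter names
Dbb and C name the same pitch class
= C5


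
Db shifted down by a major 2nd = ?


Reasoning:
major 2nd: 2 letter names, 2 semitones
Letter: D - 1 → C
Pitch: Db - 2 semitones, spelled as a C → Cb
= Cb


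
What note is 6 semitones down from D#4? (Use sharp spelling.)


Step by step:
D#4: chromatic position 3 in octave 4 → absolute = 4×12 + 3 = 51
Transpose down 6: 51 - 6 = 45
45 = 3×12 + 9 → A in octave 3
Result = A3


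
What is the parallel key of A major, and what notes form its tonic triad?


Working:
Parallel keys share the same tonic but differ in mode
A major → parallel is A minor
Tonic triad of A minor = A C E
= A minor; triad = A C E


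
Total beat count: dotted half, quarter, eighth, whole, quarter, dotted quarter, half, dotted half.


Solution.
Beat values:
  dotted half = 3 beats
  quarter = 1 beat
  eighth = 0.5 beats
  whole = 4 beats
  quarter = 1 beat
  dotted quarter = 1.5 beats
  half = 2 beats
  dotted half = 3 beats
Sum = 3 + 1 + 0.5 + 4 + 1 + 1.5 + 2 + 3
= 16 beats


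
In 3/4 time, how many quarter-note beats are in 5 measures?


Reasoning:
Time signature 3/4: the bottom number 4 means the quarter note gets one count
The top number 3 means 3 quarter-note beats per measure
Total = 3 × 5 measures
= 15 quarter-note beats


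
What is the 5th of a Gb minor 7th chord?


Minor 7th chord = root + minor 3rd + perfect 5th + minor 7th
Seventh chords stack in thirds, so the letter names are G-B-D-F
Root: Gb
Minor 3rd above Gb: Bbb
Perfect 5th above Gb: Db
Minor 7th above Gb: Fb
The 5th = Db


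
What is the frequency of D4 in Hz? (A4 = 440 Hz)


f = 440 × 2^(n/12) where n = semitones from A4
D4: -7 semitones from A4
f = 440 × 2^(-7/12)
f = 293.66 Hz


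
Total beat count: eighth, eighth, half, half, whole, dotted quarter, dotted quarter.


Working:
Beat values:
  eighth = 0.5 beats
  eighth = 0.5 beats
  half = 2 beats
  half = 2 beats
  whole = 4 beats
  dotted quarter = 1.5 beats
  dotted quarter = 1.5 beats
Sum = 0.5 + 0.5 + 2 + 2 + 4 + 1.5 + 1.5
= 12 beats


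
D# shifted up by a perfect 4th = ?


Working:
perfect 4th: 4 letter names, 5 semitones
Letter: D + 3 → G
Pitch: D# + 5 semitones, spelled as a G → G#
= G#


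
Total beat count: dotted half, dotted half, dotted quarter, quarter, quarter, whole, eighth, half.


Beat values:
  dotted half = 3 beats
  dotted half = 3 beats
  dotted quarter = 1.5 beats
  quarter = 1 beat
  quarter = 1 beat
  whole = 4 beats
  eighth = 0.5 beats
  half = 2 beats
Sum = 3 + 3 + 1.5 + 1 + 1 + 4 + 0.5 + 2
= 16 beats


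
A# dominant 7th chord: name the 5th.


Solution.
Dominant 7th chord = root + major 3rd + perfect 5th + minor 7th
Seventh chords stack in thirds, so the letter names are A-C-E-G
Root: A#
Major 3rd above A#: C##
Perfect 5th above A#: E#
Minor 7th above A#: G#
The 5th = E#


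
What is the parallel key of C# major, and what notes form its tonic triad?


Solution.
Parallel keys share the same tonic but differ in mode
C# major → parallel is C# minor
Tonic triad of C# minor = C# E G#
= C# minor; triad = C# E G#


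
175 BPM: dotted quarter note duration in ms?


Working:
One quarter-note beat = 60000 / BPM = 60000 / 175 ms
Dotted quarter note = 3/2 × quarter note
Duration = 3/2 × 60000 / 175 = 90000 / 175
= 514.3 ms


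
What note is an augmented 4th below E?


Step by step:
A 4th spans 4 letter names, so from E we land on B
An augmented 4th = 6 semitones below E
Spell B at that pitch: Bb
= Bb


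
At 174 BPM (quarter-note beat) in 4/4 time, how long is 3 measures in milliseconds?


Reasoning:
Quarter-note beat duration = 60000 / 174 ms
Beats per measure (4/4) = 4
One measure = 4 × 60000 / 174 = 240000 / 174 ms
3 measures = 3 × 240000 / 174 = 720000 / 174
= 4137.9 ms


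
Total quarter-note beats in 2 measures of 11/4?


Reasoning:
Time signature 11/4: the bottom number 4 means the quarter note gets one count
The top number 11 means 11 quarter-note beats per measure
Total = 11 × 2 measures
= 22 quarter-note beats


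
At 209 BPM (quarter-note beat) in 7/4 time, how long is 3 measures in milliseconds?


Reasoning:
Quarter-note beat duration = 60000 / 209 ms
Beats per measure (7/4) = 7
One measure = 7 × 60000 / 209 = 420000 / 209 ms
3 measures = 3 × 420000 / 209 = 1260000 / 209
= 6028.7 ms


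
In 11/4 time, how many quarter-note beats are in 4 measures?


Step by step:
Time signature 11/4: the bottom number 4 means the quarter note gets one count
The top number 11 means 11 quarter-note beats per measure
Total = 11 × 4 measures
= 44 quarter-note beats


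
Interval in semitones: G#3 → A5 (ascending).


Let's work it out.
Absolute semitone position = octave×12 + chromatic position
G#3: 3×12 + 8 = 44
A5: 5×12 + 9 = 69
Difference = 69 - 44 = 25
= 25 semitones


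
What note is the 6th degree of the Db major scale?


Major scale pattern: W-W-H-W-W-W-H (2-2-1-2-2-2-1 semitones)
Starting from Db:
  Db + 2 semitones → Eb
  Eb + 2 semitones → F
  F + 1 semitone → Gb
  Gb + 2 semitones → Ab
  Ab + 2 semitones → Bb
  Bb + 2 semitones → C
  C + 1 semitone → Db
Scale: Db Eb F Gb Ab Bb C
Degree 6 = Bb


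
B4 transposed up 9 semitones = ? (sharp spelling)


Let's work it out.
B4: chromatic position 11 in octave 4 → absolute = 4×12 + 11 = 59
Transpose up 9: 59 + 9 = 68
68 = 5×12 + 8 → G# in octave 5
Result = G#5


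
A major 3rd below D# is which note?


A 3rd spans 3 letter names, so from D we land on B
A major 3rd = 4 semitones below D#
Spell B at that pitch: B
= B


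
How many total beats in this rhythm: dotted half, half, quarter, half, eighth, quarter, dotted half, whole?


Beat values:
  dotted half = 3 beats
  half = 2 beats
  quarter = 1 beat
  half = 2 beats
  eighth = 0.5 beats
  quarter = 1 beat
  dotted half = 3 beats
  whole = 4 beats
Sum = 3 + 2 + 1 + 2 + 0.5 + 1 + 3 + 4
= 16.5 beats


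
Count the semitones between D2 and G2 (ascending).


Reasoning:
Absolute semitone position = octave×12 + chromatic position
D2: 2×12 + 2 = 26
G2: 2×12 + 7 = 31
Difference = 31 - 26 = 5
= 5 semitones


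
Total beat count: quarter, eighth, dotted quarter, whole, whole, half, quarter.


Reasoning:
Beat values:
  quarter = 1 beat
  eighth = 0.5 beats
  dotted quarter = 1.5 beats
  whole = 4 beats
  whole = 4 beats
  half = 2 beats
  quarter = 1 beat
Sum = 1 + 0.5 + 1.5 + 4 + 4 + 2 + 1
= 14 beats


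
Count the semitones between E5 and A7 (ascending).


Reasoning:
Absolute semitone position = octave×12 + chromatic position
E5: 5×12 + 4 = 64
A7: 7×12 + 9 = 93
Difference = 93 - 64 = 29
= 29 semitones


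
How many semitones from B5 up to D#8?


Reasoning:
Absolute semitone position = octave×12 + chromatic position
B5: 5×12 + 11 = 71
D#8: 8×12 + 3 = 99
Difference = 99 - 71 = 28
= 28 semitones


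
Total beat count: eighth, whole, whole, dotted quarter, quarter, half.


Let's work it out.
Beat values:
  eighth = 0.5 beats
  whole = 4 beats
  whole = 4 beats
  dotted quarter = 1.5 beats
  quarter = 1 beat
  half = 2 beats
Sum = 0.5 + 4 + 4 + 1.5 + 1 + 2
= 13 beats


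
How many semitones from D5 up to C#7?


Step by step:
Absolute semitone position = octave×12 + chromatic position
D5: 5×12 + 2 = 62
C#7: 7×12 + 1 = 85
Difference = 85 - 62 = 23
= 23 semitones


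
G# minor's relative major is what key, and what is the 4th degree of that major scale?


Working:
The relative major shares the key signature and is a minor 3rd above the minor tonic
A minor 3rd above G# is B
→ relative major of G# minor is B major
B major scale: B C# D# E F# G# A#
= B major; 4th degree = E


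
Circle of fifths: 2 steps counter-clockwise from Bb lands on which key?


Step by step:
Each counter-clockwise step moves down a perfect 5th (= up a perfect 4th)
From Bb: Bb → Eb → Ab
= Ab


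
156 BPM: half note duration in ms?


One quarter-note beat = 60000 / BPM = 60000 / 156 ms
Half note = 2 × quarter note
Duration = 2 × 60000 / 156 = 120000 / 156
= 769.2 ms


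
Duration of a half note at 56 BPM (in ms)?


One quarter-note beat = 60000 / BPM = 60000 / 56 ms
Half note = 2 × quarter note
Duration = 2 × 60000 / 56 = 120000 / 56
= 2142.9 ms


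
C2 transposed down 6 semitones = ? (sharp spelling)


Working:
C2: chromatic position 0 in octave 2 → absolute = 2×12 + 0 = 24
Transpose down 6: 24 - 6 = 18
18 = 1×12 + 6 → F# in octave 1
Result = F#1


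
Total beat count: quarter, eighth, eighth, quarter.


Reasoning:
Beat values:
  quarter = 1 beat
  eighth = 0.5 beats
  eighth = 0.5 beats
  quarter = 1 beat
Sum = 1 + 0.5 + 0.5 + 1
= 3 beats


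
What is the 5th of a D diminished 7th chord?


Let's work it out.
Diminished 7th chord = root + minor 3rd + diminished 5th + diminished 7th
Seventh chords stack in thirds, so the letter names are D-F-A-C
Root: D
Minor 3rd above D: F
Diminished 5th above D: Ab
Diminished 7th above D: Cb
The 5th = Ab


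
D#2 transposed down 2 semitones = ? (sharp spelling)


D#2: chromatic position 3 in octave 2 → absolute = 2×12 + 3 = 27
Transpose down 2: 27 - 2 = 25
25 = 2×12 + 1 → C# in octave 2
Result = C#2


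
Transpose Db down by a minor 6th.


Let's work it out.
minor 6th: 6 letter names, 8 semitones
Letter: D - 5 → F
Pitch: Db - 8 semitones, spelled as an F → F
= F


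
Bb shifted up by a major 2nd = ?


Reasoning:
major 2nd: 2 letter names, 2 semitones
Letter: B + 1 → C
Pitch: Bb + 2 semitones, spelled as a C → C
= C


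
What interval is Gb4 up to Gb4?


Let's work it out.
Letter names: G → G spans 1 letter name → a unison
Semitones: Gb4 → Gb4 = 0 half-steps
A unison of 0 semitones is a perfect unison
= perfect unison


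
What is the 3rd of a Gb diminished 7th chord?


Working:
Diminished 7th chord = root + minor 3rd + diminished 5th + diminished 7th
Seventh chords stack in thirds, so the letter names are G-B-D-F
Root: Gb
Minor 3rd above Gb: Bbb
Diminished 5th above Gb: Dbb
Diminished 7th above Gb: Fbb
The 3rd = Bbb


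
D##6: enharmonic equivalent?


Solution.
Enharmonic notes sound the same pitch but are spelled with different letter names
D## and E name the same pitch class
= E6


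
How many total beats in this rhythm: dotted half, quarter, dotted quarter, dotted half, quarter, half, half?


Step by step:
Beat values:
  dotted half = 3 beats
  quarter = 1 beat
  dotted quarter = 1.5 beats
  dotted half = 3 beats
  quarter = 1 beat
  half = 2 beats
  half = 2 beats
Sum = 3 + 1 + 1.5 + 3 + 1 + 2 + 2
= 13.5 beats


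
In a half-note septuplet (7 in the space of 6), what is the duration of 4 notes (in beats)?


Septuplet: 7 notes occupy the space of 6 half notes
Space = 6 × 2 = 12 beats
Each septuplet note = 12 / 7 = 12/7 beats
4 notes = 4 × 12/7 = 48/7
= 48/7 beats


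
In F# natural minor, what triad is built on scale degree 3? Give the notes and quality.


Let's work it out.
F# natural minor scale: F# G# A B C# D E
Diatonic triad on degree 3 stacks scale notes 3, 5, 7: A C# E
A→C# = 4 semitones; A→E = 7 semitones → major triad
= A C# E (major)


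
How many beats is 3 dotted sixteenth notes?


Step by step:
Base sixteenth note = 1/4 beats
Dot 1 adds half the previous value: +1/8
One dotted sixteenth = 1/4 + 1/8 = 3/8
3 of them = 3 × 3/8 = 9/8
= 9/8 beats


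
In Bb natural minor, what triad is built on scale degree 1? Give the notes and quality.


Reasoning:
Bb natural minor scale: Bb C Db Eb F Gb Ab
Diatonic triad on degree 1 stacks scale notes 1, 3, 5: Bb Db F
Bb→Db = 3 semitones; Bb→F = 7 semitones → minor triad
= Bb Db F (minor)


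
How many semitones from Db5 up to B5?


Absolute semitone position = octave×12 + chromatic position
Db5: 5×12 + 1 = 61
B5: 5×12 + 11 = 71
Difference = 71 - 61 = 10
= 10 semitones


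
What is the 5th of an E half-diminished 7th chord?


Solution.
Half-diminished 7th chord = root + minor 3rd + diminished 5th + minor 7th
Seventh chords stack in thirds, so the letter names are E-G-B-D
Root: E
Minor 3rd above E: G
Diminished 5th above E: Bb
Minor 7th above E: D
The 5th = Bb


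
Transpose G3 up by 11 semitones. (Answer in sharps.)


G3: chromatic position 7 in octave 3 → absolute = 3×12 + 7 = 43
Transpose up 11: 43 + 11 = 54
54 = 4×12 + 6 → F# in octave 4
Result = F#4


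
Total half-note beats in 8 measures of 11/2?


Solution.
Time signature 11/2: the bottom number 2 means the half note gets one count
The top number 11 means 11 half-note beats per measure
Total = 11 × 8 measures
= 88 half-note beats


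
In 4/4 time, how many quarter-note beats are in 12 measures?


Reasoning:
Time signature 4/4: the bottom number 4 means the quarter note gets one count
The top number 4 means 4 quarter-note beats per measure
Total = 4 × 12 measures
= 48 quarter-note beats


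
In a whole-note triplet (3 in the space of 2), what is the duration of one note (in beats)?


Reasoning:
Triplet: 3 notes occupy the space of 2 whole notes
Space = 2 × 4 = 8 beats
Each triplet note = 8 / 3 = 8/3 beats
= 8/3 beats


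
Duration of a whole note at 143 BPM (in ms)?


Step by step:
One quarter-note beat = 60000 / BPM = 60000 / 143 ms
Whole note = 4 × quarter note
Duration = 4 × 60000 / 143 = 240000 / 143
= 1678.3 ms


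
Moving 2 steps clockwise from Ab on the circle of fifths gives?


Each clockwise step on the circle of fifths moves up a perfect 5th
From Ab: Ab → Eb → Bb
= Bb


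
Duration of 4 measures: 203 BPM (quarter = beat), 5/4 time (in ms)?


Working:
Quarter-note beat duration = 60000 / 203 ms
Beats per measure (5/4) = 5
One measure = 5 × 60000 / 203 = 300000 / 203 ms
4 measures = 4 × 300000 / 203 = 1200000 / 203
= 5911.3 ms


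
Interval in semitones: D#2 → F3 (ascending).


Reasoning:
Absolute semitone position = octave×12 + chromatic position
D#2: 2×12 + 3 = 27
F3: 3×12 + 5 = 41
Difference = 41 - 27 = 14
= 14 semitones
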